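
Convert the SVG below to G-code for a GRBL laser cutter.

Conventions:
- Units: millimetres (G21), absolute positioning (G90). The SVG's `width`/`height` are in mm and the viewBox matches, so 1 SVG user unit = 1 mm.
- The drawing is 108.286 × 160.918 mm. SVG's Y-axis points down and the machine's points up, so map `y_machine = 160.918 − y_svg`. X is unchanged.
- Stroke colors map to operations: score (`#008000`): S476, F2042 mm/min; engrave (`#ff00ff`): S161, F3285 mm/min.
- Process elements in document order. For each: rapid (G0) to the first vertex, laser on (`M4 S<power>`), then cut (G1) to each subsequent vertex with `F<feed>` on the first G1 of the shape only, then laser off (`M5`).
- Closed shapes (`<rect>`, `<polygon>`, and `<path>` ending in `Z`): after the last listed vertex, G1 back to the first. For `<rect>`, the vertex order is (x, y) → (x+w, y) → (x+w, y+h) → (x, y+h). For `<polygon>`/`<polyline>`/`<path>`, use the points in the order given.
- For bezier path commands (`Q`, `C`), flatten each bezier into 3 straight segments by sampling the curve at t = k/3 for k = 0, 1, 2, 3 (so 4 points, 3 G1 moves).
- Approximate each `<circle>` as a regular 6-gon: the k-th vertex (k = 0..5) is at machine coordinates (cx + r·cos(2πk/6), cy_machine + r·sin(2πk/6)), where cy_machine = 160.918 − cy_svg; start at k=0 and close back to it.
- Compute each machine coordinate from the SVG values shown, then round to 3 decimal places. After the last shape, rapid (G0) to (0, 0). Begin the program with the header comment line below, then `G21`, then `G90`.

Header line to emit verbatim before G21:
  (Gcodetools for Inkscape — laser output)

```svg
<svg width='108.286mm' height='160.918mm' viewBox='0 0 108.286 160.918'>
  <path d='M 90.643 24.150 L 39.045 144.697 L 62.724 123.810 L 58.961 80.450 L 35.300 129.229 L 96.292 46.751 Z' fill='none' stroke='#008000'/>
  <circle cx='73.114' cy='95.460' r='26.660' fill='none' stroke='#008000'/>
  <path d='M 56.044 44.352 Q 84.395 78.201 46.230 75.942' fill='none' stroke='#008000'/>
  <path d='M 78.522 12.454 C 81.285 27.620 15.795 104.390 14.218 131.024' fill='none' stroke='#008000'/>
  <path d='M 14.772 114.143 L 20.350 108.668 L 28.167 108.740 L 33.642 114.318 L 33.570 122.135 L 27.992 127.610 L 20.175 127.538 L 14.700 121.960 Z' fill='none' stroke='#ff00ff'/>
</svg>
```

viewBox `0 0 108.286 160.918` with mm width/height → 1 unit = 1 mm. Flip: y_m = 160.918 − y_svg.

**Shape 1** — `<path>` closed polygon, stroke `#008000` → score (S476, F2042). Machine vertices: (90.643,136.768) → (39.045,16.221) → (62.724,37.108) → (58.961,80.468) → (35.300,31.689) → (96.292,114.167) → (90.643,136.768). Closed: final G1 returns to the first vertex.

**Shape 2** — `<circle>` circle, stroke `#008000` → score (S476, F2042). Machine vertices: (99.774,65.458) → (86.444,88.546) → (59.784,88.546) → (46.454,65.458) → (59.784,42.370) → (86.444,42.370) → (99.774,65.458). Closed: final G1 returns to the first vertex.

**Shape 3** — `<path>` quadratic bezier, stroke `#008000` → score (S476, F2042). Control points (SVG): P0=(56.044,44.352), P1=(84.395,78.201), P2=(46.230,75.942); sampled at t=k/3. Machine vertices: (56.044,116.566) → (67.554,98.012) → (64.283,87.482) → (46.230,84.976). Open path.

**Shape 4** — `<path>` cubic bezier, stroke `#008000` → score (S476, F2042). Control points (SVG): P0=(78.522,12.454), P1=(81.285,27.620), P2=(15.795,104.390), P3=(14.218,131.024); sampled at t=k/3. Machine vertices: (78.522,148.464) → (63.429,116.902) → (32.204,69.101) → (14.218,29.894). Open path.

**Shape 5** — `<path>` regular polygon, stroke `#ff00ff` → engrave (S161, F3285). Machine vertices: (14.772,46.775) → (20.350,52.250) → (28.167,52.178) → (33.642,46.600) → (33.570,38.783) → (27.992,33.308) → (20.175,33.380) → (14.700,38.958) → (14.772,46.775). Closed: final G1 returns to the first vertex.

(Gcodetools for Inkscape — laser output)
G21
G90
G0 X90.643 Y136.768
M4 S476
G1 X39.045 Y16.221 F2042
G1 X62.724 Y37.108
G1 X58.961 Y80.468
G1 X35.300 Y31.689
G1 X96.292 Y114.167
G1 X90.643 Y136.768
M5
G0 X99.774 Y65.458
M4 S476
G1 X86.444 Y88.546 F2042
G1 X59.784 Y88.546
G1 X46.454 Y65.458
G1 X59.784 Y42.370
G1 X86.444 Y42.370
G1 X99.774 Y65.458
M5
G0 X56.044 Y116.566
M4 S476
G1 X67.554 Y98.012 F2042
G1 X64.283 Y87.482
G1 X46.230 Y84.976
M5
G0 X78.522 Y148.464
M4 S476
G1 X63.429 Y116.902 F2042
G1 X32.204 Y69.101
G1 X14.218 Y29.894
M5
G0 X14.772 Y46.775
M4 S161
G1 X20.350 Y52.250 F3285
G1 X28.167 Y52.178
G1 X33.642 Y46.600
G1 X33.570 Y38.783
G1 X27.992 Y33.308
G1 X20.175 Y33.380
G1 X14.700 Y38.958
G1 X14.772 Y46.775
M5
G0 X0.000 Y0.000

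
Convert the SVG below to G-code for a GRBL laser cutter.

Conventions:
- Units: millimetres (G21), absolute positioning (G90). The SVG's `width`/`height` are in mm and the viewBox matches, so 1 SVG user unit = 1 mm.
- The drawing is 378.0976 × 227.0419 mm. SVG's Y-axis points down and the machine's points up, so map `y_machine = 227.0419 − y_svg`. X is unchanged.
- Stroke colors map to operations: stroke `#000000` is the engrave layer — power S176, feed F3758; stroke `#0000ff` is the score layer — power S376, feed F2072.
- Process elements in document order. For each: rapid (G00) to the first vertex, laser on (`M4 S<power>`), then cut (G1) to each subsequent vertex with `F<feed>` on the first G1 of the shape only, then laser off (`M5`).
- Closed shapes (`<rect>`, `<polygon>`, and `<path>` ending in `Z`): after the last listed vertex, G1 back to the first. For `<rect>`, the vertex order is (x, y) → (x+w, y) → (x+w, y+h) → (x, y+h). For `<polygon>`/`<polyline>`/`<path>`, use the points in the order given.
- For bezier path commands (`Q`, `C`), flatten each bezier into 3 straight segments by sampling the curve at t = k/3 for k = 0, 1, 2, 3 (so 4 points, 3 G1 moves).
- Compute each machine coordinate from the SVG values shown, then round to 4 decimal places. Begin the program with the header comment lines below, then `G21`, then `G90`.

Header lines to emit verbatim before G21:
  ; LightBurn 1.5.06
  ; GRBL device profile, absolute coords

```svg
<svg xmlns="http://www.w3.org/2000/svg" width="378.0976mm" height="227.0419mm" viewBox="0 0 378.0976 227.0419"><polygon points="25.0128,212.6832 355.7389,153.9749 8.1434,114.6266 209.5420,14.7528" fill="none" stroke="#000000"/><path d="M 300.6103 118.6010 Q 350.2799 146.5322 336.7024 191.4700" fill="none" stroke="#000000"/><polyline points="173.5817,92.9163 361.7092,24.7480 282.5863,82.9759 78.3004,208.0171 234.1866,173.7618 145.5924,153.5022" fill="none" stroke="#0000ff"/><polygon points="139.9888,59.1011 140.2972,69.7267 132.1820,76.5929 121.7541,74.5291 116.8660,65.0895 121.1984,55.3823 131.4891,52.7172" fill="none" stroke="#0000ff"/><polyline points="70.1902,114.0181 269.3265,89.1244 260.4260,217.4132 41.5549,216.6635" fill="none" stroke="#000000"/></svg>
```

viewBox `0 0 378.0976 227.0419` with mm width/height → 1 unit = 1 mm. Flip: y_m = 227.0419 − y_svg.

**Shape 1** — `<polygon>` closed polygon, stroke `#000000` → engrave (S176, F3758). Machine vertices: (25.0128,14.3587) → (355.7389,73.0670) → (8.1434,112.4153) → (209.5420,212.2891) → (25.0128,14.3587). Closed: final G1 returns to the first vertex.

**Shape 2** — `<path>` quadratic bezier, stroke `#000000` → engrave (S176, F3758). Control points (SVG): P0=(300.6103,118.6010), P1=(350.2799,146.5322), P2=(336.7024,191.4700); sampled at t=k/3. Machine vertices: (300.6103,108.4409) → (326.6959,87.9305) → (338.7266,63.6408) → (336.7024,35.5719). Open path.

**Shape 3** — `<polyline>` open polyline, stroke `#0000ff` → score (S376, F2072). Machine vertices: (173.5817,134.1256) → (361.7092,202.2939) → (282.5863,144.0660) → (78.3004,19.0248) → (234.1866,53.2801) → (145.5924,73.5397). Open path.

**Shape 4** — `<polygon>` regular polygon, stroke `#0000ff` → score (S376, F2072). Machine vertices: (139.9888,167.9408) → (140.2972,157.3152) → (132.1820,150.4490) → (121.7541,152.5128) → (116.8660,161.9524) → (121.1984,171.6596) → (131.4891,174.3247) → (139.9888,167.9408). Closed: final G1 returns to the first vertex.

**Shape 5** — `<polyline>` open polyline, stroke `#000000` → engrave (S176, F3758). Machine vertices: (70.1902,113.0238) → (269.3265,137.9175) → (260.4260,9.6287) → (41.5549,10.3784). Open path.

; LightBurn 1.5.06
; GRBL device profile, absolute coords
G21
G90
G00 X25.0128 Y14.3587
M4 S176
G1 X355.7389 Y73.0670 F3758
G1 X8.1434 Y112.4153
G1 X209.5420 Y212.2891
G1 X25.0128 Y14.3587
M5
G00 X300.6103 Y108.4409
M4 S176
G1 X326.6959 Y87.9305 F3758
G1 X338.7266 Y63.6408
G1 X336.7024 Y35.5719
M5
G00 X173.5817 Y134.1256
M4 S376
G1 X361.7092 Y202.2939 F2072
G1 X282.5863 Y144.0660
G1 X78.3004 Y19.0248
G1 X234.1866 Y53.2801
G1 X145.5924 Y73.5397
M5
G00 X139.9888 Y167.9408
M4 S376
G1 X140.2972 Y157.3152 F2072
G1 X132.1820 Y150.4490
G1 X121.7541 Y152.5128
G1 X116.8660 Y161.9524
G1 X121.1984 Y171.6596
G1 X131.4891 Y174.3247
G1 X139.9888 Y167.9408
M5
G00 X70.1902 Y113.0238
M4 S176
G1 X269.3265 Y137.9175 F3758
G1 X260.4260 Y9.6287
G1 X41.5549 Y10.3784
M5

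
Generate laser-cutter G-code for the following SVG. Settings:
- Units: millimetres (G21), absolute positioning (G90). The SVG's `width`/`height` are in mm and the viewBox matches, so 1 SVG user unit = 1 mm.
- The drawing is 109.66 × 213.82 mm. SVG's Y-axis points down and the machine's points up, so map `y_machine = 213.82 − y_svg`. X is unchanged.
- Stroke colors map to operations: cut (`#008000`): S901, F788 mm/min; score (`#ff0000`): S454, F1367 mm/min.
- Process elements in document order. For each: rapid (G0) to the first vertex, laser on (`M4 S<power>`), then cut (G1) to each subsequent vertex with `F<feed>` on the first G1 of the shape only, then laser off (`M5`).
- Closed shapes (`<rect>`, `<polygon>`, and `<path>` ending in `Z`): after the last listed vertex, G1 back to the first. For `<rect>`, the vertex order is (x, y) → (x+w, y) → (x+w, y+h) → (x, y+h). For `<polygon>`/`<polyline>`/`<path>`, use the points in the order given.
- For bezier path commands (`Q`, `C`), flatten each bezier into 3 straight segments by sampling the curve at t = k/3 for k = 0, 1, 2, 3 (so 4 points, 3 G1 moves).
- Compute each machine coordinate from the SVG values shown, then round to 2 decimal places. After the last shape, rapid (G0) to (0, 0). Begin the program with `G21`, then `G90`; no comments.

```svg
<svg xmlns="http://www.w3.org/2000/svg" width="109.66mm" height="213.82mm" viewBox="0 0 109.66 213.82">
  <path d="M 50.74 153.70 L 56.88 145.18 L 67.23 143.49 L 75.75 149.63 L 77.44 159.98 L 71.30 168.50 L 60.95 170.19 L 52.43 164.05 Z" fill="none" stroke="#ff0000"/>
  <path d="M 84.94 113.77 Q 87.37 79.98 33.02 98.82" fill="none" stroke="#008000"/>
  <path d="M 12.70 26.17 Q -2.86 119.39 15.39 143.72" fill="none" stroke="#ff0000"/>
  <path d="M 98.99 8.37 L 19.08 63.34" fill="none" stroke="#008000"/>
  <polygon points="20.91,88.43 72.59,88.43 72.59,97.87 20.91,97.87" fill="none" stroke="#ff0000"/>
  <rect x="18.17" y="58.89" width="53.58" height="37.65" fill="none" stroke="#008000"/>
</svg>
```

1 u = 1 mm; y_m = 213.82 − y.

[1] `<path>` regular polygon, #ff0000→score S454 F1367: (50.74,60.12) → (56.88,68.64) → (67.23,70.33) → (75.75,64.19) → (77.44,53.84) → (71.30,45.32) → (60.95,43.63) → (52.43,49.77) → (50.74,60.12) (closed)

[2] `<path>` quadratic bezier, #008000→cut S901 F788: (84.94,100.05) → (80.25,116.73) → (62.94,121.71) → (33.02,115.00)

[3] `<path>` quadratic bezier, #ff0000→score S454 F1367: (12.70,187.65) → (6.08,133.16) → (6.98,93.97) → (15.39,70.10)

[4] `<path>` line segment, #008000→cut S901 F788: (98.99,205.45) → (19.08,150.48)

[5] `<polygon>` rectangle, #ff0000→score S454 F1367: (20.91,125.39) → (72.59,125.39) → (72.59,115.95) → (20.91,115.95) → (20.91,125.39) (closed)

[6] `<rect>` rectangle, #008000→cut S901 F788: (18.17,154.93) → (71.75,154.93) → (71.75,117.28) → (18.17,117.28) → (18.17,154.93) (closed)

G21
G90
G0 X50.74 Y60.12
M4 S454
G1 X56.88 Y68.64 F1367
G1 X67.23 Y70.33
G1 X75.75 Y64.19
G1 X77.44 Y53.84
G1 X71.30 Y45.32
G1 X60.95 Y43.63
G1 X52.43 Y49.77
G1 X50.74 Y60.12
M5
G0 X84.94 Y100.05
M4 S901
G1 X80.25 Y116.73 F788
G1 X62.94 Y121.71
G1 X33.02 Y115.00
M5
G0 X12.70 Y187.65
M4 S454
G1 X6.08 Y133.16 F1367
G1 X6.98 Y93.97
G1 X15.39 Y70.10
M5
G0 X98.99 Y205.45
M4 S901
G1 X19.08 Y150.48 F788
M5
G0 X20.91 Y125.39
M4 S454
G1 X72.59 Y125.39 F1367
G1 X72.59 Y115.95
G1 X20.91 Y115.95
G1 X20.91 Y125.39
M5
G0 X18.17 Y154.93
M4 S901
G1 X71.75 Y154.93 F788
G1 X71.75 Y117.28
G1 X18.17 Y117.28
G1 X18.17 Y154.93
M5
G0 X0.00 Y0.00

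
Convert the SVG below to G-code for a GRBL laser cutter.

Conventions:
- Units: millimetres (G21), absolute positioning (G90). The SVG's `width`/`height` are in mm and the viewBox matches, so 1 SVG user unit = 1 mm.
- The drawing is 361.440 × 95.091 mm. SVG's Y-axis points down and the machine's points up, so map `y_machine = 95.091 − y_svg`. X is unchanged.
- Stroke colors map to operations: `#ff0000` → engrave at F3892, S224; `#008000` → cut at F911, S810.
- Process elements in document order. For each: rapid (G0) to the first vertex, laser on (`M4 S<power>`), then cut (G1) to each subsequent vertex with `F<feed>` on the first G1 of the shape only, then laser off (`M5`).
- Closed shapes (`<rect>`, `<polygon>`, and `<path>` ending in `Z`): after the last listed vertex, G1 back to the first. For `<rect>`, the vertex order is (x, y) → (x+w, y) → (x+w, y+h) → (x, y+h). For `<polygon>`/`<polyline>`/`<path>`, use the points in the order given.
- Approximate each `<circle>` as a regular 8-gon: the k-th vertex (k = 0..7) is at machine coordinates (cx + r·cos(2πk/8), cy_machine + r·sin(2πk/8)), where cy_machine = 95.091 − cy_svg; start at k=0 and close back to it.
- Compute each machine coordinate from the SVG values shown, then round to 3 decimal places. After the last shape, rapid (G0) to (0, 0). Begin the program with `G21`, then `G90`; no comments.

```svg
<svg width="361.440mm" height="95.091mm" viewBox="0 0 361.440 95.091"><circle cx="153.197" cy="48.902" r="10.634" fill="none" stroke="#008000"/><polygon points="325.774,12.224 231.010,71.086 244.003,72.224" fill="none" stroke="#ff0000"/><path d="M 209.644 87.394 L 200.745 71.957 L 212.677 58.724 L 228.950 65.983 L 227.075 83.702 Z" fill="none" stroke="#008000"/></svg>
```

viewBox `0 0 361.440 95.091` with mm width/height → 1 unit = 1 mm. Flip: y_m = 95.091 − y_svg.

**Shape 1** — `<circle>` circle, stroke `#008000` → cut (S810, F911). Machine vertices: (163.831,46.189) → (160.716,53.708) → (153.197,56.823) → (145.678,53.708) → (142.563,46.189) → (145.678,38.670) → (153.197,35.555) → (160.716,38.670) → (163.831,46.189). Closed: final G1 returns to the first vertex.

**Shape 2** — `<polygon>` closed polygon, stroke `#ff0000` → engrave (S224, F3892). Machine vertices: (325.774,82.867) → (231.010,24.005) → (244.003,22.867) → (325.774,82.867). Closed: final G1 returns to the first vertex.

**Shape 3** — `<path>` regular polygon, stroke `#008000` → cut (S810, F911). Machine vertices: (209.644,7.697) → (200.745,23.134) → (212.677,36.367) → (228.950,29.108) → (227.075,11.389) → (209.644,7.697). Closed: final G1 returns to the first vertex.

G21
G90
G0 X163.831 Y46.189
M4 S810
G1 X160.716 Y53.708 F911
G1 X153.197 Y56.823
G1 X145.678 Y53.708
G1 X142.563 Y46.189
G1 X145.678 Y38.670
G1 X153.197 Y35.555
G1 X160.716 Y38.670
G1 X163.831 Y46.189
M5
G0 X325.774 Y82.867
M4 S224
G1 X231.010 Y24.005 F3892
G1 X244.003 Y22.867
G1 X325.774 Y82.867
M5
G0 X209.644 Y7.697
M4 S810
G1 X200.745 Y23.134 F911
G1 X212.677 Y36.367
G1 X228.950 Y29.108
G1 X227.075 Y11.389
G1 X209.644 Y7.697
M5
G0 X0.000 Y0.000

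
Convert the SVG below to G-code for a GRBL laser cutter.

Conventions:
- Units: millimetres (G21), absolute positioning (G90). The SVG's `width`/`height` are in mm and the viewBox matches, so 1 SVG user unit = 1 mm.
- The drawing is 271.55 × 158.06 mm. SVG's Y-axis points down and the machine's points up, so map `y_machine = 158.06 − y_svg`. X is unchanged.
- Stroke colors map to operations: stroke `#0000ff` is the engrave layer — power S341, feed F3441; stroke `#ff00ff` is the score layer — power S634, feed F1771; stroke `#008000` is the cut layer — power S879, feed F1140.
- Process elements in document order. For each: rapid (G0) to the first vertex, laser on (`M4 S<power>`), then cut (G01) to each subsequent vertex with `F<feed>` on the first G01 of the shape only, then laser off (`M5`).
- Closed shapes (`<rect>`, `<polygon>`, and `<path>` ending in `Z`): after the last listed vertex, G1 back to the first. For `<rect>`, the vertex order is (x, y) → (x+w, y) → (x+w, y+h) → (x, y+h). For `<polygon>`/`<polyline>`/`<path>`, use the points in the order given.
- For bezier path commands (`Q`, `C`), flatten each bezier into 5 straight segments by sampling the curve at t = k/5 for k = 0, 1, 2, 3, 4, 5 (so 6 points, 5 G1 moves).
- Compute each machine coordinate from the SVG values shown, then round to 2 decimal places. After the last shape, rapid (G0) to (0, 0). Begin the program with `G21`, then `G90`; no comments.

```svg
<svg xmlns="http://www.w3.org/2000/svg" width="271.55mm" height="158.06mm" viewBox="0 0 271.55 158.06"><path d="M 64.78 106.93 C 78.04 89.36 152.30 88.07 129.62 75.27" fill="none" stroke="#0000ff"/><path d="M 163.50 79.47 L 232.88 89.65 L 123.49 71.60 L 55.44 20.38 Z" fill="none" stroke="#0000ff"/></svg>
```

G21
G90
G0 X64.78 Y51.13
M4 S341
G01 X78.79 Y59.94 F3441
G01 X99.86 Y66.18
G01 X120.41 Y71.18
G01 X132.86 Y76.27
G01 X129.62 Y82.79
M5
G0 X163.50 Y78.59
M4 S341
G01 X232.88 Y68.41 F3441
G01 X123.49 Y86.46
G01 X55.44 Y137.68
G01 X163.50 Y78.59
M5
G0 X0.00 Y0.00

viewBox `0 0 271.55 158.06` with mm width/height → 1 unit = 1 mm. Flip: y_m = 158.06 − y_svg.

**Shape 1** — `<path>` cubic bezier, stroke `#0000ff` → engrave (S341, F3441). Control points (SVG): P0=(64.78,106.93), P1=(78.04,89.36), P2=(152.30,88.07), P3=(129.62,75.27); sampled at t=k/5. Machine vertices: (64.78,51.13) → (78.79,59.94) → (99.86,66.18) → (120.41,71.18) → (132.86,76.27) → (129.62,82.79). Open path.

**Shape 2** — `<path>` closed polygon, stroke `#0000ff` → engrave (S341, F3441). Machine vertices: (163.50,78.59) → (232.88,68.41) → (123.49,86.46) → (55.44,137.68) → (163.50,78.59). Closed: final G1 returns to the first vertex.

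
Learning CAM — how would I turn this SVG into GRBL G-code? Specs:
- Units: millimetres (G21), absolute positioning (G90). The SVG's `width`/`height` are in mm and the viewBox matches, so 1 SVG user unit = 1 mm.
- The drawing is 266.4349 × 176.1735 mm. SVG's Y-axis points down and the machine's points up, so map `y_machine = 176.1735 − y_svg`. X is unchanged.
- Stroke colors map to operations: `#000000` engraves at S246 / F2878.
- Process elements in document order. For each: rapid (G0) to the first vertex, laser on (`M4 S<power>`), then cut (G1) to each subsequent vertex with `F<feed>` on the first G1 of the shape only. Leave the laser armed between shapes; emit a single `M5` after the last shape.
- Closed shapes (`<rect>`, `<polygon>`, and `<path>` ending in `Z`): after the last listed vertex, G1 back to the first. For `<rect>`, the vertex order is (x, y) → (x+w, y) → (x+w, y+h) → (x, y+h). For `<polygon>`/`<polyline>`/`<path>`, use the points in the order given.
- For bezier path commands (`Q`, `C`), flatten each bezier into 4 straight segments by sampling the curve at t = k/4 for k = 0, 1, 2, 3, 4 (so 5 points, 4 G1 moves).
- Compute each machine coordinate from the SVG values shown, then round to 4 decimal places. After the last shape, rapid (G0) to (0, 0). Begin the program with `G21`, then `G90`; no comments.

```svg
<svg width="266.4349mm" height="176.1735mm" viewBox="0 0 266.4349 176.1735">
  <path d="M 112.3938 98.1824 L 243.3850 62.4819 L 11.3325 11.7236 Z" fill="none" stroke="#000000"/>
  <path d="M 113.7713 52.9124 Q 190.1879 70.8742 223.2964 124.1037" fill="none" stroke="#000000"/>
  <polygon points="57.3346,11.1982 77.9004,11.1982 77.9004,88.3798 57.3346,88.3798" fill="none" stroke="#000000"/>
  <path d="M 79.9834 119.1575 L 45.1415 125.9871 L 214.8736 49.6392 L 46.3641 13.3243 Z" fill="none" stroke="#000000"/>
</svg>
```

1 u = 1 mm; y_m = 176.1735 − y.

[1] `<path>` closed polygon, #000000→engrave S246 F2878: (112.3938,77.9911) → (243.3850,113.6916) → (11.3325,164.4499) → (112.3938,77.9911) (closed)

[2] `<path>` quadratic bezier, #000000→engrave S246 F2878: (113.7713,123.2611) → (149.2728,112.0760) → (179.3609,96.4824) → (204.0354,76.4803) → (223.2964,52.0698)

[3] `<polygon>` rectangle, #000000→engrave S246 F2878: (57.3346,164.9753) → (77.9004,164.9753) → (77.9004,87.7937) → (57.3346,87.7937) → (57.3346,164.9753) (closed)

[4] `<path>` closed polygon, #000000→engrave S246 F2878: (79.9834,57.0160) → (45.1415,50.1864) → (214.8736,126.5343) → (46.3641,162.8492) → (79.9834,57.0160) (closed)

G21
G90
G0 X112.3938 Y77.9911
M4 S246
G1 X243.3850 Y113.6916 F2878
G1 X11.3325 Y164.4499
G1 X112.3938 Y77.9911
G0 X113.7713 Y123.2611
M4 S246
G1 X149.2728 Y112.0760 F2878
G1 X179.3609 Y96.4824
G1 X204.0354 Y76.4803
G1 X223.2964 Y52.0698
G0 X57.3346 Y164.9753
M4 S246
G1 X77.9004 Y164.9753 F2878
G1 X77.9004 Y87.7937
G1 X57.3346 Y87.7937
G1 X57.3346 Y164.9753
G0 X79.9834 Y57.0160
M4 S246
G1 X45.1415 Y50.1864 F2878
G1 X214.8736 Y126.5343
G1 X46.3641 Y162.8492
G1 X79.9834 Y57.0160
M5
G0 X0.0000 Y0.0000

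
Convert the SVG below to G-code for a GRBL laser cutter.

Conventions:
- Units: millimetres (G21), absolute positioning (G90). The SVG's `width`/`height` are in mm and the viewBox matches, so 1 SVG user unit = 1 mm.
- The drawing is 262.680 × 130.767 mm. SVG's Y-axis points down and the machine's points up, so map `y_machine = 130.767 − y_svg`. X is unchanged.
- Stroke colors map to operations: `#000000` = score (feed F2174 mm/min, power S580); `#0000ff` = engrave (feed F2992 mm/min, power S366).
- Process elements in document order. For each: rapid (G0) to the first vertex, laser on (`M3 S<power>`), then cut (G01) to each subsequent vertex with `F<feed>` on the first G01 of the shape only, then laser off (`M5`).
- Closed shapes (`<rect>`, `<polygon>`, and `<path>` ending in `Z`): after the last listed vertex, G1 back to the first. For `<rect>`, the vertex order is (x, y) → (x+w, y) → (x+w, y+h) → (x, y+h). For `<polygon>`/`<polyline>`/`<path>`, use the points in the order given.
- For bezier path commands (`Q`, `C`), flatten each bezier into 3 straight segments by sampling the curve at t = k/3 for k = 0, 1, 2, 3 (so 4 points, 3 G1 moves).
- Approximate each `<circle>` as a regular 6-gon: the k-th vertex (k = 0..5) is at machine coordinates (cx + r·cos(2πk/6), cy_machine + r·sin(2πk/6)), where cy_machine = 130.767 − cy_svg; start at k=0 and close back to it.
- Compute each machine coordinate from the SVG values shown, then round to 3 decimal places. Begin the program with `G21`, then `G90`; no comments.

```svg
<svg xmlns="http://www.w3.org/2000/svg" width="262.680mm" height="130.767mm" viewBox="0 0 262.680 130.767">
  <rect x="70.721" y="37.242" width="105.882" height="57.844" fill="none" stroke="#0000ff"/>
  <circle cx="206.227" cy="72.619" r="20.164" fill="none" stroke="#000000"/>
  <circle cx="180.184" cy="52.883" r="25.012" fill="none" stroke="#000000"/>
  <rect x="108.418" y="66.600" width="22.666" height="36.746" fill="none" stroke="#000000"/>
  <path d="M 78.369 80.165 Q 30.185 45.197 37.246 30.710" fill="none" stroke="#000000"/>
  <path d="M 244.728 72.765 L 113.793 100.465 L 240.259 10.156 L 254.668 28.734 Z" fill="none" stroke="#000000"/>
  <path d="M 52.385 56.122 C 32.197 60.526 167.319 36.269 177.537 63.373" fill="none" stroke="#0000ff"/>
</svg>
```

Since the viewBox matches the mm dimensions, user units are millimetres directly. The only transform is the Y-flip y_m = 130.767 − y_svg.

Shape 1 is a rectangle drawn with `<rect>`. Its stroke #0000ff means engrave at S366, F2992. After flipping Y the toolpath is (70.721,93.525) → (176.603,93.525) → (176.603,35.681) → (70.721,35.681) → (70.721,93.525), returning to the start.

Shape 2 is a circle drawn with `<circle>`. Its stroke #000000 means score at S580, F2174. After flipping Y the toolpath is (226.391,58.148) → (216.309,75.611) → (196.145,75.611) → (186.063,58.148) → (196.145,40.685) → (216.309,40.685) → (226.391,58.148), returning to the start.

Shape 3 is a circle drawn with `<circle>`. Its stroke #000000 means score at S580, F2174. After flipping Y the toolpath is (205.196,77.884) → (192.690,99.545) → (167.678,99.545) → (155.172,77.884) → (167.678,56.223) → (192.690,56.223) → (205.196,77.884), returning to the start.

Shape 4 is a rectangle drawn with `<rect>`. Its stroke #000000 means score at S580, F2174. After flipping Y the toolpath is (108.418,64.167) → (131.084,64.167) → (131.084,27.421) → (108.418,27.421) → (108.418,64.167), returning to the start.

Shape 5 is a quadratic bezier drawn with `<path>`. Its stroke #000000 means score at S580, F2174. After flipping Y the toolpath is (78.369,50.602) → (52.385,71.638) → (38.677,88.123) → (37.246,100.057).

Shape 6 is a closed polygon drawn with `<path>`. Its stroke #000000 means score at S580, F2174. After flipping Y the toolpath is (244.728,58.002) → (113.793,30.302) → (240.259,120.611) → (254.668,102.033) → (244.728,58.002), returning to the start.

Shape 7 is a cubic bezier drawn with `<path>`. Its stroke #0000ff means engrave at S366, F2992. After flipping Y the toolpath is (52.385,74.645) → (73.589,76.831) → (136.063,80.341) → (177.537,67.394).

G21
G90
G0 X70.721 Y93.525
M3 S366
G01 X176.603 Y93.525 F2992
G01 X176.603 Y35.681
G01 X70.721 Y35.681
G01 X70.721 Y93.525
M5
G0 X226.391 Y58.148
M3 S580
G01 X216.309 Y75.611 F2174
G01 X196.145 Y75.611
G01 X186.063 Y58.148
G01 X196.145 Y40.685
G01 X216.309 Y40.685
G01 X226.391 Y58.148
M5
G0 X205.196 Y77.884
M3 S580
G01 X192.690 Y99.545 F2174
G01 X167.678 Y99.545
G01 X155.172 Y77.884
G01 X167.678 Y56.223
G01 X192.690 Y56.223
G01 X205.196 Y77.884
M5
G0 X108.418 Y64.167
M3 S580
G01 X131.084 Y64.167 F2174
G01 X131.084 Y27.421
G01 X108.418 Y27.421
G01 X108.418 Y64.167
M5
G0 X78.369 Y50.602
M3 S580
G01 X52.385 Y71.638 F2174
G01 X38.677 Y88.123
G01 X37.246 Y100.057
M5
G0 X244.728 Y58.002
M3 S580
G01 X113.793 Y30.302 F2174
G01 X240.259 Y120.611
G01 X254.668 Y102.033
G01 X244.728 Y58.002
M5
G0 X52.385 Y74.645
M3 S366
G01 X73.589 Y76.831 F2992
G01 X136.063 Y80.341
G01 X177.537 Y67.394
M5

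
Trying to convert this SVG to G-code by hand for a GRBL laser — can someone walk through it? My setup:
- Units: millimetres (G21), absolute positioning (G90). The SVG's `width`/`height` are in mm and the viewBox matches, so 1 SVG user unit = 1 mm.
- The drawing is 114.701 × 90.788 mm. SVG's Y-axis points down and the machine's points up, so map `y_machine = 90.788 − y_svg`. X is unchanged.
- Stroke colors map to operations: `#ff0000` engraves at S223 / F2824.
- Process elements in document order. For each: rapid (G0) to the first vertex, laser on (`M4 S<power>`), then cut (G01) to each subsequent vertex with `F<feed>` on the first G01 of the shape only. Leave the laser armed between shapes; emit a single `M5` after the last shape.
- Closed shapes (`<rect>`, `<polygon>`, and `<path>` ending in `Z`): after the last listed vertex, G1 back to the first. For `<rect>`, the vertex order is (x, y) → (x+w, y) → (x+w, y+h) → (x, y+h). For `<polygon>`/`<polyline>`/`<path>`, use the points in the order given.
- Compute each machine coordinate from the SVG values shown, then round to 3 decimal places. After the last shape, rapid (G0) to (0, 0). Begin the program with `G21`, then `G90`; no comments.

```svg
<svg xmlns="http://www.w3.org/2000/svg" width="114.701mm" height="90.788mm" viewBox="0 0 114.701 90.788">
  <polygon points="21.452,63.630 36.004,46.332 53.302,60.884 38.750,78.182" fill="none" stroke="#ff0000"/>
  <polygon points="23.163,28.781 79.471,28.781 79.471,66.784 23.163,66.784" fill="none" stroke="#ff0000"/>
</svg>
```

Since the viewBox matches the mm dimensions, user units are millimetres directly. The only transform is the Y-flip y_m = 90.788 − y_svg.

Shape 1 is a regular polygon drawn with `<polygon>`. Its stroke #ff0000 means engrave at S223, F2824. After flipping Y the toolpath is (21.452,27.158) → (36.004,44.456) → (53.302,29.904) → (38.750,12.606) → (21.452,27.158), returning to the start.

Shape 2 is a rectangle drawn with `<polygon>`. Its stroke #ff0000 means engrave at S223, F2824. After flipping Y the toolpath is (23.163,62.007) → (79.471,62.007) → (79.471,24.004) → (23.163,24.004) → (23.163,62.007), returning to the start.

G21
G90
G0 X21.452 Y27.158
M4 S223
G01 X36.004 Y44.456 F2824
G01 X53.302 Y29.904
G01 X38.750 Y12.606
G01 X21.452 Y27.158
G0 X23.163 Y62.007
M4 S223
G01 X79.471 Y62.007 F2824
G01 X79.471 Y24.004
G01 X23.163 Y24.004
G01 X23.163 Y62.007
M5
G0 X0.000 Y0.000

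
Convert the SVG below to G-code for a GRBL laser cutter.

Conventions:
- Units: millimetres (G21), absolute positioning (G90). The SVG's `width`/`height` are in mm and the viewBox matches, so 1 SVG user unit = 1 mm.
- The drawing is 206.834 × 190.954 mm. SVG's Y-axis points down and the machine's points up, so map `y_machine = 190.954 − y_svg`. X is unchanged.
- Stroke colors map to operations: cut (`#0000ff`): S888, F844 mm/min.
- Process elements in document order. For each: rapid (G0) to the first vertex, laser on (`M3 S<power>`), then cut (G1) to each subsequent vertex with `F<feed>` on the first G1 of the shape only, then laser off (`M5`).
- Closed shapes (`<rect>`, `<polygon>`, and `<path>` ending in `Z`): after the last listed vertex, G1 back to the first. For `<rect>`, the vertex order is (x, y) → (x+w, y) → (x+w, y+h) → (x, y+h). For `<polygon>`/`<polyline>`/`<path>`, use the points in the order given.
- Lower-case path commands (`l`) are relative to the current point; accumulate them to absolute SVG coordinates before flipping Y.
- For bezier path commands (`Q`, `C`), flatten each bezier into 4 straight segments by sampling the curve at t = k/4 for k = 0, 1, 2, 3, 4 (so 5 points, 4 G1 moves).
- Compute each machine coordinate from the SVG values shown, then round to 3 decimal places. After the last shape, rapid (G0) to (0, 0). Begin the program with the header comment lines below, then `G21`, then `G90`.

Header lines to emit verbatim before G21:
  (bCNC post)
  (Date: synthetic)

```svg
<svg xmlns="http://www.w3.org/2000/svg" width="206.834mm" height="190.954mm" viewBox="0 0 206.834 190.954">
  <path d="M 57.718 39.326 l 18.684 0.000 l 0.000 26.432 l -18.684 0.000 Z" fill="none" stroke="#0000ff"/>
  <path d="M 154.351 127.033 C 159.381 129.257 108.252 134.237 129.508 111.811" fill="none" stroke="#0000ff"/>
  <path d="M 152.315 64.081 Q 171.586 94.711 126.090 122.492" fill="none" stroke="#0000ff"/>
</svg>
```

viewBox `0 0 206.834 190.954` with mm width/height → 1 unit = 1 mm. Flip: y_m = 190.954 − y_svg.

**Shape 1** — `<path>` rectangle, stroke `#0000ff` → cut (S888, F844). Machine vertices: (57.718,151.628) → (76.402,151.628) → (76.402,125.196) → (57.718,125.196) → (57.718,151.628). Closed: final G1 returns to the first vertex.

**Shape 2** — `<path>` cubic bezier, stroke `#0000ff` → cut (S888, F844). Control points (SVG): P0=(154.351,127.033), P1=(159.381,129.257), P2=(108.252,134.237), P3=(129.508,111.811); sampled at t=k/4. Machine vertices: (154.351,63.921) → (149.602,62.208) → (135.845,62.288) → (125.130,66.991) → (129.508,79.143). Open path.

**Shape 3** — `<path>` quadratic bezier, stroke `#0000ff` → cut (S888, F844). Control points (SVG): P0=(152.315,64.081), P1=(171.586,94.711), P2=(126.090,122.492); sampled at t=k/4. Machine vertices: (152.315,126.873) → (157.903,111.736) → (155.394,96.955) → (144.790,82.531) → (126.090,68.462). Open path.

(bCNC post)
(Date: synthetic)
G21
G90
G0 X57.718 Y151.628
M3 S888
G1 X76.402 Y151.628 F844
G1 X76.402 Y125.196
G1 X57.718 Y125.196
G1 X57.718 Y151.628
M5
G0 X154.351 Y63.921
M3 S888
G1 X149.602 Y62.208 F844
G1 X135.845 Y62.288
G1 X125.130 Y66.991
G1 X129.508 Y79.143
M5
G0 X152.315 Y126.873
M3 S888
G1 X157.903 Y111.736 F844
G1 X155.394 Y96.955
G1 X144.790 Y82.531
G1 X126.090 Y68.462
M5
G0 X0.000 Y0.000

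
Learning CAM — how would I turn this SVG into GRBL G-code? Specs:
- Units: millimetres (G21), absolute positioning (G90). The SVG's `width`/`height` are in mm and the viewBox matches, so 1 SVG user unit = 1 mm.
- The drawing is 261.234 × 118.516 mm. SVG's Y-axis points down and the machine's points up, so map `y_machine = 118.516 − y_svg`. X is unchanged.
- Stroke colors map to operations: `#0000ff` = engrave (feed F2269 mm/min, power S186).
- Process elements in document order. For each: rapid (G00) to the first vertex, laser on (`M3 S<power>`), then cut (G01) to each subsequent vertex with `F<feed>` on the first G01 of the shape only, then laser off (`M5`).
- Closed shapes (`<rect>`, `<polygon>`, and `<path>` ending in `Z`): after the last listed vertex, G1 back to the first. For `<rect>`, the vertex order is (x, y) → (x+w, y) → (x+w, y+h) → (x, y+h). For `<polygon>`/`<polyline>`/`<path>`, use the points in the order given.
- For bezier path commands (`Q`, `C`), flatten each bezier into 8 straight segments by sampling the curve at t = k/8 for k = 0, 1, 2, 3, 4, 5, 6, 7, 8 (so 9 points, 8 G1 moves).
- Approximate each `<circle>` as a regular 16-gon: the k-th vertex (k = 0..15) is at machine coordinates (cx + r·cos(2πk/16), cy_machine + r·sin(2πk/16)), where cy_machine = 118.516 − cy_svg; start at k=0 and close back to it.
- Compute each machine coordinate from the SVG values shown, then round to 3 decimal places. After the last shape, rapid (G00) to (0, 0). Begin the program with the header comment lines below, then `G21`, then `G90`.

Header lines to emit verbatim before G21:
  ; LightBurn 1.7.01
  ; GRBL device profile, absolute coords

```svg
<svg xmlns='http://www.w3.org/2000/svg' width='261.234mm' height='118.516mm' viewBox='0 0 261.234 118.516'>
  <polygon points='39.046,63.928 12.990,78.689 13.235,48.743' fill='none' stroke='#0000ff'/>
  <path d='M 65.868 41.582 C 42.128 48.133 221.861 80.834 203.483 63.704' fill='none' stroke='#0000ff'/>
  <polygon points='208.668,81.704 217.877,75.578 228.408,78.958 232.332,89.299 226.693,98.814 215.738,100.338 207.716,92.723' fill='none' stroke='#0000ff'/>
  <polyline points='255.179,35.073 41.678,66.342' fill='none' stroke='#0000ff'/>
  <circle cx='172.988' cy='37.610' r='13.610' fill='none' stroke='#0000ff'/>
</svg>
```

; LightBurn 1.7.01
; GRBL device profile, absolute coords
G21
G90
G00 X39.046 Y54.588
M3 S186
G01 X12.990 Y39.827 F2269
G01 X13.235 Y69.773
G01 X39.046 Y54.588
M5
G00 X65.868 Y76.934
M3 S186
G01 X65.719 Y73.400 F2269
G01 X79.939 Y68.305
G01 X103.823 Y62.539
G01 X132.665 Y56.993
G01 X161.757 Y52.556
G01 X186.395 Y50.121
G01 X201.873 Y50.576
G01 X203.483 Y54.812
M5
G00 X208.668 Y36.812
M3 S186
G01 X217.877 Y42.938 F2269
G01 X228.408 Y39.558
G01 X232.332 Y29.217
G01 X226.693 Y19.702
G01 X215.738 Y18.178
G01 X207.716 Y25.793
G01 X208.668 Y36.812
M5
G00 X255.179 Y83.443
M3 S186
G01 X41.678 Y52.174 F2269
M5
G00 X186.598 Y80.906
M3 S186
G01 X185.562 Y86.114 F2269
G01 X182.612 Y90.530
G01 X178.196 Y93.480
G01 X172.988 Y94.516
G01 X167.780 Y93.480
G01 X163.364 Y90.530
G01 X160.414 Y86.114
G01 X159.378 Y80.906
G01 X160.414 Y75.698
G01 X163.364 Y71.282
G01 X167.780 Y68.332
G01 X172.988 Y67.296
G01 X178.196 Y68.332
G01 X182.612 Y71.282
G01 X185.562 Y75.698
G01 X186.598 Y80.906
M5
G00 X0.000 Y0.000

viewBox `0 0 261.234 118.516` with mm width/height → 1 unit = 1 mm. Flip: y_m = 118.516 − y_svg.

**Shape 1** — `<polygon>` regular polygon, stroke `#0000ff` → engrave (S186, F2269). Machine vertices: (39.046,54.588) → (12.990,39.827) → (13.235,69.773) → (39.046,54.588). Closed: final G1 returns to the first vertex.

**Shape 2** — `<path>` cubic bezier, stroke `#0000ff` → engrave (S186, F2269). Control points (SVG): P0=(65.868,41.582), P1=(42.128,48.133), P2=(221.861,80.834), P3=(203.483,63.704); sampled at t=k/8. Machine vertices: (65.868,76.934) → (65.719,73.400) → (79.939,68.305) → (103.823,62.539) → (132.665,56.993) → (161.757,52.556) → (186.395,50.121) → (201.873,50.576) → (203.483,54.812). Open path.

**Shape 3** — `<polygon>` regular polygon, stroke `#0000ff` → engrave (S186, F2269). Machine vertices: (208.668,36.812) → (217.877,42.938) → (228.408,39.558) → (232.332,29.217) → (226.693,19.702) → (215.738,18.178) → (207.716,25.793) → (208.668,36.812). Closed: final G1 returns to the first vertex.

**Shape 4** — `<polyline>` line segment, stroke `#0000ff` → engrave (S186, F2269). Machine vertices: (255.179,83.443) → (41.678,52.174). Open path.

**Shape 5** — `<circle>` circle, stroke `#0000ff` → engrave (S186, F2269). Machine vertices: (186.598,80.906) → (185.562,86.114) → (182.612,90.530) → (178.196,93.480) → (172.988,94.516) → (167.780,93.480) → (163.364,90.530) → (160.414,86.114) → (159.378,80.906) → (160.414,75.698) → (163.364,71.282) → (167.780,68.332) → (172.988,67.296) → (178.196,68.332) → (182.612,71.282) → (185.562,75.698) → (186.598,80.906). Closed: final G1 returns to the first vertex.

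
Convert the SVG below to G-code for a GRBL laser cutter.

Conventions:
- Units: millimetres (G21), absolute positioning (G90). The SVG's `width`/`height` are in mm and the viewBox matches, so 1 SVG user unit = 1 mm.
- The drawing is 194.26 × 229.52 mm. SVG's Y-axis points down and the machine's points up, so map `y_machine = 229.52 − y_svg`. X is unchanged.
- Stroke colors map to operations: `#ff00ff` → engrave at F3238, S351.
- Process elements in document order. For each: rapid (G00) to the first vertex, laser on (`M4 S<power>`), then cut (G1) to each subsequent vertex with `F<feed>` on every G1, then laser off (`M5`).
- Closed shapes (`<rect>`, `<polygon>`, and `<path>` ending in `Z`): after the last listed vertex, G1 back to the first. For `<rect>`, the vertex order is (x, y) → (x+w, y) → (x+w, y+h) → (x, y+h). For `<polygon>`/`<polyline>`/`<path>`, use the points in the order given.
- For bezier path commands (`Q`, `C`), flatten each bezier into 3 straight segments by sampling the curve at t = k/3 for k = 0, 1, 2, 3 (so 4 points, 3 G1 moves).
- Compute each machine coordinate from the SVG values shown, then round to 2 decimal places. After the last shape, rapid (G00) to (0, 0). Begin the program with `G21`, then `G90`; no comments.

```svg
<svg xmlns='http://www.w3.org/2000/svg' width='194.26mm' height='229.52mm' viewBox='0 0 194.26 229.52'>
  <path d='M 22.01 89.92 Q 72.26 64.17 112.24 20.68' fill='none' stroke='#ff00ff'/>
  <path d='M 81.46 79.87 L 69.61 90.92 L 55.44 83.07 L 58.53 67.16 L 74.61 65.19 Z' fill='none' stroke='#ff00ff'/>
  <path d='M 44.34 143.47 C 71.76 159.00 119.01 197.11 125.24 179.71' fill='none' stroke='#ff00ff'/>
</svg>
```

G21
G90
G00 X22.01 Y139.60
M4 S351
G1 X54.37 Y158.74 F3238
G1 X84.45 Y181.82 F3238
G1 X112.24 Y208.84 F3238
M5
G00 X81.46 Y149.65
M4 S351
G1 X69.61 Y138.60 F3238
G1 X55.44 Y146.45 F3238
G1 X58.53 Y162.36 F3238
G1 X74.61 Y164.33 F3238
G1 X81.46 Y149.65 F3238
M5
G00 X44.34 Y86.05
M4 S351
G1 X76.12 Y65.89 F3238
G1 X107.59 Y48.02 F3238
G1 X125.24 Y49.81 F3238
M5
G00 X0.00 Y0.00

viewBox `0 0 194.26 229.52` with mm width/height → 1 unit = 1 mm. Flip: y_m = 229.52 − y_svg.

**Shape 1** — `<path>` quadratic bezier, stroke `#ff00ff` → engrave (S351, F3238). Control points (SVG): P0=(22.01,89.92), P1=(72.26,64.17), P2=(112.24,20.68); sampled at t=k/3. Machine vertices: (22.01,139.60) → (54.37,158.74) → (84.45,181.82) → (112.24,208.84). Open path.

**Shape 2** — `<path>` regular polygon, stroke `#ff00ff` → engrave (S351, F3238). Machine vertices: (81.46,149.65) → (69.61,138.60) → (55.44,146.45) → (58.53,162.36) → (74.61,164.33) → (81.46,149.65). Closed: final G1 returns to the first vertex.

**Shape 3** — `<path>` cubic bezier, stroke `#ff00ff` → engrave (S351, F3238). Control points (SVG): P0=(44.34,143.47), P1=(71.76,159.00), P2=(119.01,197.11), P3=(125.24,179.71); sampled at t=k/3. Machine vertices: (44.34,86.05) → (76.12,65.89) → (107.59,48.02) → (125.24,49.81). Open path.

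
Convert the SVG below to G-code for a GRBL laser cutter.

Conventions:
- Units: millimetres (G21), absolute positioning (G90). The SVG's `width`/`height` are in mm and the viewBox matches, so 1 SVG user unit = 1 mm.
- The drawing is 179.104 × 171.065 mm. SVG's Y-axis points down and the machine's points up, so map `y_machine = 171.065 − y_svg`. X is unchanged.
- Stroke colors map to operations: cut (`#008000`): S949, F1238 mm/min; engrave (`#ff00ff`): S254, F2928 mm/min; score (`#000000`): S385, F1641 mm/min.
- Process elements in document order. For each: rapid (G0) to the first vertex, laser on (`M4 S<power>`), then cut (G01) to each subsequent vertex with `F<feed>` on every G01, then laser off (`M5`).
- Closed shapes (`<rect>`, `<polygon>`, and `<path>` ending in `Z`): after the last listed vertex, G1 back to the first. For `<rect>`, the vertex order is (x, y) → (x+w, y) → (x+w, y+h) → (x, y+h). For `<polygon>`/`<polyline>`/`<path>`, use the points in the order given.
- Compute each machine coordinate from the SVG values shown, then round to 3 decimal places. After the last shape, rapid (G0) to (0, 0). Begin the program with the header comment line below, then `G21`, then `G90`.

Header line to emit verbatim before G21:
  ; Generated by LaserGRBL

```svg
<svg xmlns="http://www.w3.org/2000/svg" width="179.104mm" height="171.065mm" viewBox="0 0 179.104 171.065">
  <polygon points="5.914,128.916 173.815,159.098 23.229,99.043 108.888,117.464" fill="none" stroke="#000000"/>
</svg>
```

; Generated by LaserGRBL
G21
G90
G0 X5.914 Y42.149
M4 S385
G01 X173.815 Y11.967 F1641
G01 X23.229 Y72.022 F1641
G01 X108.888 Y53.601 F1641
G01 X5.914 Y42.149 F1641
M5
G0 X0.000 Y0.000

viewBox `0 0 179.104 171.065` with mm width/height → 1 unit = 1 mm. Flip: y_m = 171.065 − y_svg.

**Shape 1** — `<polygon>` closed polygon, stroke `#000000` → score (S385, F1641). Machine vertices: (5.914,42.149) → (173.815,11.967) → (23.229,72.022) → (108.888,53.601) → (5.914,42.149). Closed: final G1 returns to the first vertex.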